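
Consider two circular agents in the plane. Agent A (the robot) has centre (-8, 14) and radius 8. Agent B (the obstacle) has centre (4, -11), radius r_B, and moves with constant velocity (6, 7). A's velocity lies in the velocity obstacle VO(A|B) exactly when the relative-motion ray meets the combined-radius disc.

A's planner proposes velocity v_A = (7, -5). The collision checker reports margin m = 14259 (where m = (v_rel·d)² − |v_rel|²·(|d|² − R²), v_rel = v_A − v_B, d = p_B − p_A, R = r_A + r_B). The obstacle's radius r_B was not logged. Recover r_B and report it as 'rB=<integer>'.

m = 14259
d = (12, -25);  v_rel = (1, -12),  |v_rel|² = 145
v_rel×d = (1)·(-25) − (-12)·(12) = 119
since m = R²·145 − 119²:  R² = (14161 + 14259) / 145 = 196
R = √196 = 14  ⇒  r_B = 14 − 8 = 6

rB=6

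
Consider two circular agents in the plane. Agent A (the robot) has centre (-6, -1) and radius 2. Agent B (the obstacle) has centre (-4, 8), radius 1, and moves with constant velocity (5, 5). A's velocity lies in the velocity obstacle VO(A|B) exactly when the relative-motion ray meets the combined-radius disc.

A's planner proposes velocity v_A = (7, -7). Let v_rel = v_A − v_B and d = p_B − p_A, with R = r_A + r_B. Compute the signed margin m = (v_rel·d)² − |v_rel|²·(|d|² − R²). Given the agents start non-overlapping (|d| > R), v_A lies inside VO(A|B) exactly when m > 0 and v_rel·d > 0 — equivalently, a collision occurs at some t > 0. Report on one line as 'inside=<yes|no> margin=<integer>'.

d = (2, 9),  |d|² = 85;  R = 2+1 = 3,  c = 85−3² = 76
v_rel = (2, -12),  |v_rel|² = 148;  v_rel·d = (2)·(2) + (-12)·(9) = -104
148·t² + 208·t + 76 = 0  ⇒  m = (-104)² − 148·76 = -432
m = -432 < 0,  v_rel·d = -104 < 0  ⇒  outside

inside=no margin=-432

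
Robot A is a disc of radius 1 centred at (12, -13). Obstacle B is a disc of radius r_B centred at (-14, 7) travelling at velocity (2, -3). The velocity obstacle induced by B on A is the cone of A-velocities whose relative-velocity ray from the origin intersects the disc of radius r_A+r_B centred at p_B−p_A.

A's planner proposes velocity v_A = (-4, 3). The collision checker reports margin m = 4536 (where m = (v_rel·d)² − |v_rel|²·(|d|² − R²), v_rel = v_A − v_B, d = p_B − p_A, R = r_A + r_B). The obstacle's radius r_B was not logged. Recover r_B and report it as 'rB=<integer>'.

m = 4536
d = (-26, 20);  v_rel = (-6, 6),  |v_rel|² = 72
v_rel×d = (-6)·(20) − (6)·(-26) = 36
since m = R²·72 − 36²:  R² = (1296 + 4536) / 72 = 81
R = √81 = 9  ⇒  r_B = 9 − 1 = 8

rB=8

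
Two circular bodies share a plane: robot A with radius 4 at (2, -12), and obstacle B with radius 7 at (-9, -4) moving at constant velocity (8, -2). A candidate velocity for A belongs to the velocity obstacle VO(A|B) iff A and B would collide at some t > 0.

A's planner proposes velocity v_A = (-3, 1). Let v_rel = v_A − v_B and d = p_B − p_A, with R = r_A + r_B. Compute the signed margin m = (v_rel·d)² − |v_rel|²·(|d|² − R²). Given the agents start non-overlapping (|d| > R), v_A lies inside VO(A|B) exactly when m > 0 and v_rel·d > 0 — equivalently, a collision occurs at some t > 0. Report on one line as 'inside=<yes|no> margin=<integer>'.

d = (-11, 8),  |d|² = 185;  R = 4+7 = 11,  c = 185−11² = 64
v_rel = (-11, 3),  |v_rel|² = 130;  v_rel·d = (-11)·(-11) + (3)·(8) = 145
130·t² − 290·t + 64 = 0  ⇒  m = 145² − 130·64 = 12705
m = 12705 > 0,  v_rel·d = 145 > 0  ⇒  inside

inside=yes margin=12705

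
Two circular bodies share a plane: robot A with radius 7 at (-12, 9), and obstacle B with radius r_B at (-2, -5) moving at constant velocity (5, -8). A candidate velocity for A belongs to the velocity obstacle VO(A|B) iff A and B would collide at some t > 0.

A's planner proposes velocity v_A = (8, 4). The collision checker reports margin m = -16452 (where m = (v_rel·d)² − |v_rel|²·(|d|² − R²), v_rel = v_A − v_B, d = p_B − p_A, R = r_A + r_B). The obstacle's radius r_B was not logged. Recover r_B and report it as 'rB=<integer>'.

m = -16452
d = (10, -14);  v_rel = (3, 12),  |v_rel|² = 153
v_rel×d = (3)·(-14) − (12)·(10) = -162
since m = R²·153 − (-162)²:  R² = (26244 + -16452) / 153 = 64
R = √64 = 8  ⇒  r_B = 8 − 7 = 1

rB=1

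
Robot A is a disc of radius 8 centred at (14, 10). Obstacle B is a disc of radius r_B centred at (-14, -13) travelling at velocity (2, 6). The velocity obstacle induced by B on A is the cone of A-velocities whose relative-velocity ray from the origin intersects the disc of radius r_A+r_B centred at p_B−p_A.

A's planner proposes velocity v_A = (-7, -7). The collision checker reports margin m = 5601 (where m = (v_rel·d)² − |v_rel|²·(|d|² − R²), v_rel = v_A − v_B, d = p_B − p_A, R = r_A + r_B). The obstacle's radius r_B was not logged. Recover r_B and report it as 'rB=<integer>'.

m = 5601
d = (-28, -23);  v_rel = (-9, -13),  |v_rel|² = 250
v_rel×d = (-9)·(-23) − (-13)·(-28) = -157
since m = R²·250 − (-157)²:  R² = (24649 + 5601) / 250 = 121
R = √121 = 11  ⇒  r_B = 11 − 8 = 3

rB=3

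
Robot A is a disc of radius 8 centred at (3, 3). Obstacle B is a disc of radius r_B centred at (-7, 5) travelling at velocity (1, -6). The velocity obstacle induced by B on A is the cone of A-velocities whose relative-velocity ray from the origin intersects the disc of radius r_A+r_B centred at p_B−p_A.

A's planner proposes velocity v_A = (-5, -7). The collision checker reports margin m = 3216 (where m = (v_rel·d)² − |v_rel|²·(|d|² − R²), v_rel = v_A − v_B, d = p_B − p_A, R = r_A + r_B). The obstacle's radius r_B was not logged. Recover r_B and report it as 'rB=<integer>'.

m = 3216
d = (-10, 2);  v_rel = (-6, -1),  |v_rel|² = 37
v_rel×d = (-6)·(2) − (-1)·(-10) = -22
since m = R²·37 − (-22)²:  R² = (484 + 3216) / 37 = 100
R = √100 = 10  ⇒  r_B = 10 − 8 = 2

rB=2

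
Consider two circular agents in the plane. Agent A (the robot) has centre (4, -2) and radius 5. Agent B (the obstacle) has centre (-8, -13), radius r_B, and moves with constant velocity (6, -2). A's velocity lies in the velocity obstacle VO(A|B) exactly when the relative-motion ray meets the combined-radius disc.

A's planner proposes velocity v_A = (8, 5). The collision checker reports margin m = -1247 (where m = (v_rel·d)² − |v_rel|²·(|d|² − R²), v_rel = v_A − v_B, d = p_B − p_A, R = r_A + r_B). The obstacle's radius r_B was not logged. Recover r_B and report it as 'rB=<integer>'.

m = -1247
d = (-12, -11);  v_rel = (2, 7),  |v_rel|² = 53
v_rel×d = (2)·(-11) − (7)·(-12) = 62
since m = R²·53 − 62²:  R² = (3844 + -1247) / 53 = 49
R = √49 = 7  ⇒  r_B = 7 − 5 = 2

rB=2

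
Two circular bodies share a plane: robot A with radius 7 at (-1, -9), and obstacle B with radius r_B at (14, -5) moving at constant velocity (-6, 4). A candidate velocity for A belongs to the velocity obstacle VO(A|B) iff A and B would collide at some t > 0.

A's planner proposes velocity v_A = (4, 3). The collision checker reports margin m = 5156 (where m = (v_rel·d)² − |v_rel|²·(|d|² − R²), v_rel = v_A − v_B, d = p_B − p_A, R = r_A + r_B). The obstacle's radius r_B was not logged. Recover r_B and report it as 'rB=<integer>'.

m = 5156
d = (15, 4);  v_rel = (10, -1),  |v_rel|² = 101
v_rel×d = (10)·(4) − (-1)·(15) = 55
since m = R²·101 − 55²:  R² = (3025 + 5156) / 101 = 81
R = √81 = 9  ⇒  r_B = 9 − 7 = 2

rB=2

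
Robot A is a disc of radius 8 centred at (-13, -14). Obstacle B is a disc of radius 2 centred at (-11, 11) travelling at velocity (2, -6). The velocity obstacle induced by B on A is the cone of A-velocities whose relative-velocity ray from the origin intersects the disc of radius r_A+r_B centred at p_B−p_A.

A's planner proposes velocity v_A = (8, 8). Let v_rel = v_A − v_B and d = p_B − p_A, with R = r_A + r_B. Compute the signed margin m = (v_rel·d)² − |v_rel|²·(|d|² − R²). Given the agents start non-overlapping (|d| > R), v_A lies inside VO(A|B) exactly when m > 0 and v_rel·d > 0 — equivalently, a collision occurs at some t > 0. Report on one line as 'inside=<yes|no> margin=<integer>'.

d = (2, 25),  |d|² = 629;  R = 8+2 = 10,  c = 629−10² = 529
v_rel = (6, 14),  |v_rel|² = 232;  v_rel·d = (6)·(2) + (14)·(25) = 362
232·t² − 724·t + 529 = 0  ⇒  m = 362² − 232·529 = 8316
m = 8316 > 0,  v_rel·d = 362 > 0  ⇒  inside

inside=yes margin=8316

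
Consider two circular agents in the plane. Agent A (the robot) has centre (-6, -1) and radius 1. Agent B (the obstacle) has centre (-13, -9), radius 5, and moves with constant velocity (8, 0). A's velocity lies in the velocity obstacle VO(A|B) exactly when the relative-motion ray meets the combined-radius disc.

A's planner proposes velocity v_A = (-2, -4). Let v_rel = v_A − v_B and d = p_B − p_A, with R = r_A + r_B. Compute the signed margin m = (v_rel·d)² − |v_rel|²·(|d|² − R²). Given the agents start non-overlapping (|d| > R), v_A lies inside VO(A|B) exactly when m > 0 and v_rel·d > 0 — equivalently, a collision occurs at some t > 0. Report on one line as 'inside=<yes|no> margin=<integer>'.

d = (-7, -8),  |d|² = 113;  R = 1+5 = 6,  c = 113−6² = 77
v_rel = (-10, -4),  |v_rel|² = 116;  v_rel·d = (-10)·(-7) + (-4)·(-8) = 102
116·t² − 204·t + 77 = 0  ⇒  m = 102² − 116·77 = 1472
m = 1472 > 0,  v_rel·d = 102 > 0  ⇒  inside

inside=yes margin=1472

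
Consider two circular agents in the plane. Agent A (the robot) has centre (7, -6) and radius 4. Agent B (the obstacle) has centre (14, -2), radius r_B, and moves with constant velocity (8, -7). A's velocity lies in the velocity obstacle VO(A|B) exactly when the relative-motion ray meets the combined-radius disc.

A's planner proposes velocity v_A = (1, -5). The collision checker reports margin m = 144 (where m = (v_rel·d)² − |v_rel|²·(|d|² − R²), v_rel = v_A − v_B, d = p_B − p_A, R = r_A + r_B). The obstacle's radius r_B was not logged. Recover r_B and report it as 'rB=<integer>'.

m = 144
d = (7, 4);  v_rel = (-7, 2),  |v_rel|² = 53
v_rel×d = (-7)·(4) − (2)·(7) = -42
since m = R²·53 − (-42)²:  R² = (1764 + 144) / 53 = 36
R = √36 = 6  ⇒  r_B = 6 − 4 = 2

rB=2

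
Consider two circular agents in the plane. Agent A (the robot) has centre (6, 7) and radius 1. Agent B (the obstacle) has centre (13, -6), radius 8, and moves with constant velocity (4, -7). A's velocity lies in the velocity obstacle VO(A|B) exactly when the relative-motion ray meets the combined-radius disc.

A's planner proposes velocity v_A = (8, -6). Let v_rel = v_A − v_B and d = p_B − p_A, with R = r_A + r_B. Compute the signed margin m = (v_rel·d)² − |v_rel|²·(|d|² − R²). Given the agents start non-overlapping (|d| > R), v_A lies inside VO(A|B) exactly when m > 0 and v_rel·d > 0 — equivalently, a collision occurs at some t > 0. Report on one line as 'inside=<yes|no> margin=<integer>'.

d = (7, -13),  |d|² = 218;  R = 1+8 = 9,  c = 218−9² = 137
v_rel = (4, 1),  |v_rel|² = 17;  v_rel·d = (4)·(7) + (1)·(-13) = 15
17·t² − 30·t + 137 = 0  ⇒  m = 15² − 17·137 = -2104
m = -2104 < 0,  v_rel·d = 15 > 0  ⇒  outside

inside=no margin=-2104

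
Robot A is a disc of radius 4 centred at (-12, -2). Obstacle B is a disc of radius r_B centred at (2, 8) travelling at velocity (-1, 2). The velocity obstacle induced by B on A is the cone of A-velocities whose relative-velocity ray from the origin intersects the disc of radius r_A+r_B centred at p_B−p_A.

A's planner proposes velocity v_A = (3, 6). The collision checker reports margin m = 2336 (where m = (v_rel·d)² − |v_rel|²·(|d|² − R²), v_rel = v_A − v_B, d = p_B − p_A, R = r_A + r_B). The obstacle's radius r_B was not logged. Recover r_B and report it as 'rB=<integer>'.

m = 2336
d = (14, 10);  v_rel = (4, 4),  |v_rel|² = 32
v_rel×d = (4)·(10) − (4)·(14) = -16
since m = R²·32 − (-16)²:  R² = (256 + 2336) / 32 = 81
R = √81 = 9  ⇒  r_B = 9 − 4 = 5

rB=5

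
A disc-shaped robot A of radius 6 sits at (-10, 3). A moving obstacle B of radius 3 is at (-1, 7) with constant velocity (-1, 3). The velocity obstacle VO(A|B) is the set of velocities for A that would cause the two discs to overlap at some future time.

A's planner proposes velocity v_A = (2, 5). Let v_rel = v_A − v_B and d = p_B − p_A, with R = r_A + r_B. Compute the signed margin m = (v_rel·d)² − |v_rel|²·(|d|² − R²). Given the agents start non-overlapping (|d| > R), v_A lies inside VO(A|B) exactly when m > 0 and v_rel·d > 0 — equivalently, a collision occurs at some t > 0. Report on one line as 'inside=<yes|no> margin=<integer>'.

d = (9, 4),  |d|² = 97;  R = 6+3 = 9,  c = 97−9² = 16
v_rel = (3, 2),  |v_rel|² = 13;  v_rel·d = (3)·(9) + (2)·(4) = 35
13·t² − 70·t + 16 = 0  ⇒  m = 35² − 13·16 = 1017
m = 1017 > 0,  v_rel·d = 35 > 0  ⇒  inside

inside=yes margin=1017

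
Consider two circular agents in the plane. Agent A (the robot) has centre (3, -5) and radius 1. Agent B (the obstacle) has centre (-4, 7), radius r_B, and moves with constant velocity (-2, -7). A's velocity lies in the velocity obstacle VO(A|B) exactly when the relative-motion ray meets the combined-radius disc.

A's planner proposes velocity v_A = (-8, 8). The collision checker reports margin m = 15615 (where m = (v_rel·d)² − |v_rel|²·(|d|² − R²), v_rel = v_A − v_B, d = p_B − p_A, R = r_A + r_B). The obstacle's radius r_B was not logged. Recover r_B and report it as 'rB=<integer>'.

m = 15615
d = (-7, 12);  v_rel = (-6, 15),  |v_rel|² = 261
v_rel×d = (-6)·(12) − (15)·(-7) = 33
since m = R²·261 − 33²:  R² = (1089 + 15615) / 261 = 64
R = √64 = 8  ⇒  r_B = 8 − 1 = 7

rB=7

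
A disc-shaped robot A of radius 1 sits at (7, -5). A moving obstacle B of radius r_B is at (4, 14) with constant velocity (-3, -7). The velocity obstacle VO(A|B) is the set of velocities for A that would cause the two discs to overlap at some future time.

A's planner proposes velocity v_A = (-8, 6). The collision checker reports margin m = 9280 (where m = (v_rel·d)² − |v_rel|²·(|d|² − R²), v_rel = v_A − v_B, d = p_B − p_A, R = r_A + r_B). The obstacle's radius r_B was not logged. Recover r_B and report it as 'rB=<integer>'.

m = 9280
d = (-3, 19);  v_rel = (-5, 13),  |v_rel|² = 194
v_rel×d = (-5)·(19) − (13)·(-3) = -56
since m = R²·194 − (-56)²:  R² = (3136 + 9280) / 194 = 64
R = √64 = 8  ⇒  r_B = 8 − 1 = 7

rB=7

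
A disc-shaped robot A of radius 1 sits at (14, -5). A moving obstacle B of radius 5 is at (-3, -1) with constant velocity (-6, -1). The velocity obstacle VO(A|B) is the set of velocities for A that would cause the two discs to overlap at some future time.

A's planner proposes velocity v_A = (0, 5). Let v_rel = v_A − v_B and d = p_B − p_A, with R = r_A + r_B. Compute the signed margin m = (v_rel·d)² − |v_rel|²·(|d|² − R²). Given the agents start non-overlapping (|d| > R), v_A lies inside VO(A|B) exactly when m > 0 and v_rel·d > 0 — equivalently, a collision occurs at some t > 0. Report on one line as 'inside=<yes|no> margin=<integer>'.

d = (-17, 4),  |d|² = 305;  R = 1+5 = 6,  c = 305−6² = 269
v_rel = (6, 6),  |v_rel|² = 72;  v_rel·d = (6)·(-17) + (6)·(4) = -78
72·t² + 156·t + 269 = 0  ⇒  m = (-78)² − 72·269 = -13284
m = -13284 < 0,  v_rel·d = -78 < 0  ⇒  outside

inside=no margin=-13284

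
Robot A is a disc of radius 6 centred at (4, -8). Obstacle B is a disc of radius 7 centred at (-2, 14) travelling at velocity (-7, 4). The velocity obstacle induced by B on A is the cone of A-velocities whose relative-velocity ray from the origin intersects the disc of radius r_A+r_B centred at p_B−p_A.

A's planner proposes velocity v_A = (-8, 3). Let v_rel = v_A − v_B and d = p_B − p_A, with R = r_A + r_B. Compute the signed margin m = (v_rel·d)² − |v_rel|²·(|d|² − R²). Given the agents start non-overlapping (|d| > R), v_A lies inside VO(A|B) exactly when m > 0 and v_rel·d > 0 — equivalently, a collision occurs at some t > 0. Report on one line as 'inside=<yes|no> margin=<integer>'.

d = (-6, 22),  |d|² = 520;  R = 6+7 = 13,  c = 520−13² = 351
v_rel = (-1, -1),  |v_rel|² = 2;  v_rel·d = (-1)·(-6) + (-1)·(22) = -16
2·t² + 32·t + 351 = 0  ⇒  m = (-16)² − 2·351 = -446
m = -446 < 0,  v_rel·d = -16 < 0  ⇒  outside

inside=no margin=-446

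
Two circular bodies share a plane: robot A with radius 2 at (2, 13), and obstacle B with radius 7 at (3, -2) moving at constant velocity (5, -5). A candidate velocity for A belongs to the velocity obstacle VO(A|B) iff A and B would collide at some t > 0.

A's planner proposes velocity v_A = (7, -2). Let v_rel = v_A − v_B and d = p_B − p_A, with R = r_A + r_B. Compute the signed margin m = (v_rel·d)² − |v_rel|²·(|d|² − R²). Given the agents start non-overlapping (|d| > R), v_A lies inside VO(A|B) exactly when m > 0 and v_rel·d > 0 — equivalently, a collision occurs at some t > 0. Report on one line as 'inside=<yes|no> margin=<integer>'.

d = (1, -15),  |d|² = 226;  R = 2+7 = 9,  c = 226−9² = 145
v_rel = (2, 3),  |v_rel|² = 13;  v_rel·d = (2)·(1) + (3)·(-15) = -43
13·t² + 86·t + 145 = 0  ⇒  m = (-43)² − 13·145 = -36
m = -36 < 0,  v_rel·d = -43 < 0  ⇒  outside

inside=no margin=-36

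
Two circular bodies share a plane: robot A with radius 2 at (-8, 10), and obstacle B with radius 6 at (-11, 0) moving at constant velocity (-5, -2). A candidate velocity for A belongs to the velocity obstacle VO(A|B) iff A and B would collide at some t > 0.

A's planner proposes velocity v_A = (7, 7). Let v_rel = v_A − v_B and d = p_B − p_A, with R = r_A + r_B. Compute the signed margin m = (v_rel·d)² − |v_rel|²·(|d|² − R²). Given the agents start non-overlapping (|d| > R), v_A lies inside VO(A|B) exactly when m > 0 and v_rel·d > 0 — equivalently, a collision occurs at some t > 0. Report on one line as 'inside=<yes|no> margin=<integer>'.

d = (-3, -10),  |d|² = 109;  R = 2+6 = 8,  c = 109−8² = 45
v_rel = (12, 9),  |v_rel|² = 225;  v_rel·d = (12)·(-3) + (9)·(-10) = -126
225·t² + 252·t + 45 = 0  ⇒  m = (-126)² − 225·45 = 5751
m = 5751 > 0,  v_rel·d = -126 < 0  ⇒  outside

inside=no margin=5751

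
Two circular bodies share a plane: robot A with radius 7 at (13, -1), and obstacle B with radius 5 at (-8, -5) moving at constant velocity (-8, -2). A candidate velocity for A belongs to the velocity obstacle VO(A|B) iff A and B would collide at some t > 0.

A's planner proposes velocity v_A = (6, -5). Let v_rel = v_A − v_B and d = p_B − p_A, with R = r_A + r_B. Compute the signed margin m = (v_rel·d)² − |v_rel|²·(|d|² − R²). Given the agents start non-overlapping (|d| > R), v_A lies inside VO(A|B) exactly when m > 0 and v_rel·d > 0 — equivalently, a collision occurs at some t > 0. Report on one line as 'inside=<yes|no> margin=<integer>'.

d = (-21, -4),  |d|² = 457;  R = 7+5 = 12,  c = 457−12² = 313
v_rel = (14, -3),  |v_rel|² = 205;  v_rel·d = (14)·(-21) + (-3)·(-4) = -282
205·t² + 564·t + 313 = 0  ⇒  m = (-282)² − 205·313 = 15359
m = 15359 > 0,  v_rel·d = -282 < 0  ⇒  outside

inside=no margin=15359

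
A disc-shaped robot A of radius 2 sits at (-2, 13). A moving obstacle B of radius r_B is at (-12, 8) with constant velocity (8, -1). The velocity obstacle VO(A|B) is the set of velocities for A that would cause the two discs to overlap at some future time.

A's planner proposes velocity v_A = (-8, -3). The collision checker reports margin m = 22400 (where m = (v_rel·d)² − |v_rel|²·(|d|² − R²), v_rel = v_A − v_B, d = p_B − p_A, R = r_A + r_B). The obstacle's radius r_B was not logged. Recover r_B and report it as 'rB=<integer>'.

m = 22400
d = (-10, -5);  v_rel = (-16, -2),  |v_rel|² = 260
v_rel×d = (-16)·(-5) − (-2)·(-10) = 60
since m = R²·260 − 60²:  R² = (3600 + 22400) / 260 = 100
R = √100 = 10  ⇒  r_B = 10 − 2 = 8

rB=8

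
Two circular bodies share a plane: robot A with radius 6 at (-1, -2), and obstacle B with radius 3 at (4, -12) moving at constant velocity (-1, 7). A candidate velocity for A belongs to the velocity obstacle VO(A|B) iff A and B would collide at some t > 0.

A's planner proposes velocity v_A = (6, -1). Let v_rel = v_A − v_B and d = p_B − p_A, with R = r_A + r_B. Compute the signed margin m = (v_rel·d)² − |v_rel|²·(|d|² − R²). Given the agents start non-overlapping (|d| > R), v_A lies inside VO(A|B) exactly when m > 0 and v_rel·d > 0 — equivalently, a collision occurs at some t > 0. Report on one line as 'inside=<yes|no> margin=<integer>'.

d = (5, -10),  |d|² = 125;  R = 6+3 = 9,  c = 125−9² = 44
v_rel = (7, -8),  |v_rel|² = 113;  v_rel·d = (7)·(5) + (-8)·(-10) = 115
113·t² − 230·t + 44 = 0  ⇒  m = 115² − 113·44 = 8253
m = 8253 > 0,  v_rel·d = 115 > 0  ⇒  inside

inside=yes margin=8253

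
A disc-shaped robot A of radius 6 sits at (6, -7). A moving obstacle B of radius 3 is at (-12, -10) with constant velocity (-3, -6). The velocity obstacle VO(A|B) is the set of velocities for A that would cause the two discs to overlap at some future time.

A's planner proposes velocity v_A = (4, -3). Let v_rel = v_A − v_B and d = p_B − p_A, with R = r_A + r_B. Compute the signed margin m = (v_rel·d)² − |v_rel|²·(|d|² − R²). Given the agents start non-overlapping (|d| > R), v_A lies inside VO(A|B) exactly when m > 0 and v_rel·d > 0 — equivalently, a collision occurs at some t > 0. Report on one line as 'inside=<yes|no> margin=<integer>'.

d = (-18, -3),  |d|² = 333;  R = 6+3 = 9,  c = 333−9² = 252
v_rel = (7, 3),  |v_rel|² = 58;  v_rel·d = (7)·(-18) + (3)·(-3) = -135
58·t² + 270·t + 252 = 0  ⇒  m = (-135)² − 58·252 = 3609
m = 3609 > 0,  v_rel·d = -135 < 0  ⇒  outside

inside=no margin=3609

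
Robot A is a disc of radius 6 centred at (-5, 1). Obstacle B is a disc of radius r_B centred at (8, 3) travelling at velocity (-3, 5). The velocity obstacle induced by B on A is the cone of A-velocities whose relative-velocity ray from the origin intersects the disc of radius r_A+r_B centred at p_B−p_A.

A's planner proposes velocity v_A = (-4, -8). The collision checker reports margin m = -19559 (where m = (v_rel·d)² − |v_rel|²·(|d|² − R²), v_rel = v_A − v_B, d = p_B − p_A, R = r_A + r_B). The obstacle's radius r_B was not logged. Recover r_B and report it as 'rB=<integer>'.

m = -19559
d = (13, 2);  v_rel = (-1, -13),  |v_rel|² = 170
v_rel×d = (-1)·(2) − (-13)·(13) = 167
since m = R²·170 − 167²:  R² = (27889 + -19559) / 170 = 49
R = √49 = 7  ⇒  r_B = 7 − 6 = 1

rB=1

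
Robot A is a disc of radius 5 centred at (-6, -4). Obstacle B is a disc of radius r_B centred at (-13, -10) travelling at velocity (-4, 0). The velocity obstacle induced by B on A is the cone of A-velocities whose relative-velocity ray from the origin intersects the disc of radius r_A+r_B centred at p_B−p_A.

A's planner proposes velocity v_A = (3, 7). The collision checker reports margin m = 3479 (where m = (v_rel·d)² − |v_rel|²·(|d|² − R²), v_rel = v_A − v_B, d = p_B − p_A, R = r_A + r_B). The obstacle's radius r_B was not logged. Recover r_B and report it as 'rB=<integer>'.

m = 3479
d = (-7, -6);  v_rel = (7, 7),  |v_rel|² = 98
v_rel×d = (7)·(-6) − (7)·(-7) = 7
since m = R²·98 − 7²:  R² = (49 + 3479) / 98 = 36
R = √36 = 6  ⇒  r_B = 6 − 5 = 1

rB=1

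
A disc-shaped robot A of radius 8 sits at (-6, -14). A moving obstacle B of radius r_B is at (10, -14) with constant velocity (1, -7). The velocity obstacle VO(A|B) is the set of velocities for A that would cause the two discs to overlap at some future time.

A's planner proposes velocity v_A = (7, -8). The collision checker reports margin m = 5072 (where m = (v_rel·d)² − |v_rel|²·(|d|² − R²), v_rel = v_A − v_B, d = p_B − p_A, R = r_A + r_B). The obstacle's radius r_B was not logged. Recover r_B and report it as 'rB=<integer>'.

m = 5072
d = (16, 0);  v_rel = (6, -1),  |v_rel|² = 37
v_rel×d = (6)·(0) − (-1)·(16) = 16
since m = R²·37 − 16²:  R² = (256 + 5072) / 37 = 144
R = √144 = 12  ⇒  r_B = 12 − 8 = 4

rB=4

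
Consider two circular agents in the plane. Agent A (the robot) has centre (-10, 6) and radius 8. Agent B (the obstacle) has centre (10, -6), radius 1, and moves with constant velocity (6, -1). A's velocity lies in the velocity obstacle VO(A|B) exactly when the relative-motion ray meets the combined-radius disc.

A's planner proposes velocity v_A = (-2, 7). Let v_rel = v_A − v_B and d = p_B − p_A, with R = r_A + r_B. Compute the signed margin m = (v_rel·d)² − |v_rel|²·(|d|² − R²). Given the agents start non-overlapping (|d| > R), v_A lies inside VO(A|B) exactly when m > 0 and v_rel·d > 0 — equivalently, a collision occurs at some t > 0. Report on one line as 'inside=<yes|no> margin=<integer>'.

d = (20, -12),  |d|² = 544;  R = 8+1 = 9,  c = 544−9² = 463
v_rel = (-8, 8),  |v_rel|² = 128;  v_rel·d = (-8)·(20) + (8)·(-12) = -256
128·t² + 512·t + 463 = 0  ⇒  m = (-256)² − 128·463 = 6272
m = 6272 > 0,  v_rel·d = -256 < 0  ⇒  outside

inside=no margin=6272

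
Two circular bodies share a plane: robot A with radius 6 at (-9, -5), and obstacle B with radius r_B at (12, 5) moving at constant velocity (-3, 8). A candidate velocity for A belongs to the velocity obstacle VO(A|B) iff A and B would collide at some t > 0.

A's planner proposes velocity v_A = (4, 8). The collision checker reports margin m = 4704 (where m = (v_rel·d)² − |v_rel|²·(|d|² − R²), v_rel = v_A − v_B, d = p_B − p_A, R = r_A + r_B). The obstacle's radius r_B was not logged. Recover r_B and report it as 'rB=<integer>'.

m = 4704
d = (21, 10);  v_rel = (7, 0),  |v_rel|² = 49
v_rel×d = (7)·(10) − (0)·(21) = 70
since m = R²·49 − 70²:  R² = (4900 + 4704) / 49 = 196
R = √196 = 14  ⇒  r_B = 14 − 6 = 8

rB=8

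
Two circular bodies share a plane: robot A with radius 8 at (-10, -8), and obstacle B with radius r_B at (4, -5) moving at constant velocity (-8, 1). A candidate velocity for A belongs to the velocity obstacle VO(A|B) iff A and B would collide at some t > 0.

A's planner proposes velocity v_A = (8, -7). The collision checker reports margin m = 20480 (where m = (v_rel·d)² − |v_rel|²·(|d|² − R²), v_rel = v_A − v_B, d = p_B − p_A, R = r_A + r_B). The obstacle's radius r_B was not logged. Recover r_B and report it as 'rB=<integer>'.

m = 20480
d = (14, 3);  v_rel = (16, -8),  |v_rel|² = 320
v_rel×d = (16)·(3) − (-8)·(14) = 160
since m = R²·320 − 160²:  R² = (25600 + 20480) / 320 = 144
R = √144 = 12  ⇒  r_B = 12 − 8 = 4

rB=4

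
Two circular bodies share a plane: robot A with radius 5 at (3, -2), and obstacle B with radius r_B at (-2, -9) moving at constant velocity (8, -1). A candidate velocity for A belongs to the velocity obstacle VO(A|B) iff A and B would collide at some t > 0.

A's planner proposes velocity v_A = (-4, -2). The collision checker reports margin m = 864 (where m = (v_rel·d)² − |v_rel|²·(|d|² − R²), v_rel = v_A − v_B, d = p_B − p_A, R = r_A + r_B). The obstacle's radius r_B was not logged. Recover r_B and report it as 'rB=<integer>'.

m = 864
d = (-5, -7);  v_rel = (-12, -1),  |v_rel|² = 145
v_rel×d = (-12)·(-7) − (-1)·(-5) = 79
since m = R²·145 − 79²:  R² = (6241 + 864) / 145 = 49
R = √49 = 7  ⇒  r_B = 7 − 5 = 2

rB=2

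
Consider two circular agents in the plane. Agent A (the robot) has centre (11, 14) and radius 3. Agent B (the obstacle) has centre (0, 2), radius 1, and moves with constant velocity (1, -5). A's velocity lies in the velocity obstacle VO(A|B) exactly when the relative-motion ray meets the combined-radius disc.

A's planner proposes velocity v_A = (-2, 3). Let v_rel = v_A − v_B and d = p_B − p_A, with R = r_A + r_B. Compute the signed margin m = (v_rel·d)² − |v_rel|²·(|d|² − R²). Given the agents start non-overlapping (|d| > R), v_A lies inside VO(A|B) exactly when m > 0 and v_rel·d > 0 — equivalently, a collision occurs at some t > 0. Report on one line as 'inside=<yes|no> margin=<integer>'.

d = (-11, -12),  |d|² = 265;  R = 3+1 = 4,  c = 265−4² = 249
v_rel = (-3, 8),  |v_rel|² = 73;  v_rel·d = (-3)·(-11) + (8)·(-12) = -63
73·t² + 126·t + 249 = 0  ⇒  m = (-63)² − 73·249 = -14208
m = -14208 < 0,  v_rel·d = -63 < 0  ⇒  outside

inside=no margin=-14208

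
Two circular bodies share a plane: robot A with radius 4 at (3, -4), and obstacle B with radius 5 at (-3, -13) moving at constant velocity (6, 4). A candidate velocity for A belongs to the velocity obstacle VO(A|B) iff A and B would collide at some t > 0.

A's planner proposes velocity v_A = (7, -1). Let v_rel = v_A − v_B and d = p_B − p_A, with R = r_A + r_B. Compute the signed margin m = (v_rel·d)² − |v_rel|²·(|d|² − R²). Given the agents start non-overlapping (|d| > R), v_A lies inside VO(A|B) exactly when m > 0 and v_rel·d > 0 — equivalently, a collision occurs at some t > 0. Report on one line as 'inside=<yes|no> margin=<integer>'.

d = (-6, -9),  |d|² = 117;  R = 4+5 = 9,  c = 117−9² = 36
v_rel = (1, -5),  |v_rel|² = 26;  v_rel·d = (1)·(-6) + (-5)·(-9) = 39
26·t² − 78·t + 36 = 0  ⇒  m = 39² − 26·36 = 585
m = 585 > 0,  v_rel·d = 39 > 0  ⇒  inside

inside=yes margin=585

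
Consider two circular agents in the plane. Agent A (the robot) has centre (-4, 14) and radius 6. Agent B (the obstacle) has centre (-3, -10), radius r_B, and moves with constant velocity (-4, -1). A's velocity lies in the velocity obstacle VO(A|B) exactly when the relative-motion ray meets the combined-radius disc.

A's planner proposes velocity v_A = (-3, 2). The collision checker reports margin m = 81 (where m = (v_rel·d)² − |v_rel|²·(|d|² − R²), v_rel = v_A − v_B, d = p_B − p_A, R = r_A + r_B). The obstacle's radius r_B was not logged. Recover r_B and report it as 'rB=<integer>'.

m = 81
d = (1, -24);  v_rel = (1, 3),  |v_rel|² = 10
v_rel×d = (1)·(-24) − (3)·(1) = -27
since m = R²·10 − (-27)²:  R² = (729 + 81) / 10 = 81
R = √81 = 9  ⇒  r_B = 9 − 6 = 3

rB=3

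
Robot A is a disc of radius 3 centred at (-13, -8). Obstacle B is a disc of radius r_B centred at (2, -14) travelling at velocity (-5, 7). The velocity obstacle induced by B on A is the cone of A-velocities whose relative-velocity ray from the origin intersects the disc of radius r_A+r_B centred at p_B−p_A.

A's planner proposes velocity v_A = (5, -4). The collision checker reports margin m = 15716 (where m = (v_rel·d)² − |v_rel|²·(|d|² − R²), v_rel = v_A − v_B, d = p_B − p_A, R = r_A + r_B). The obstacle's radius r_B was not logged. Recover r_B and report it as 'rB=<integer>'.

m = 15716
d = (15, -6);  v_rel = (10, -11),  |v_rel|² = 221
v_rel×d = (10)·(-6) − (-11)·(15) = 105
since m = R²·221 − 105²:  R² = (11025 + 15716) / 221 = 121
R = √121 = 11  ⇒  r_B = 11 − 3 = 8

rB=8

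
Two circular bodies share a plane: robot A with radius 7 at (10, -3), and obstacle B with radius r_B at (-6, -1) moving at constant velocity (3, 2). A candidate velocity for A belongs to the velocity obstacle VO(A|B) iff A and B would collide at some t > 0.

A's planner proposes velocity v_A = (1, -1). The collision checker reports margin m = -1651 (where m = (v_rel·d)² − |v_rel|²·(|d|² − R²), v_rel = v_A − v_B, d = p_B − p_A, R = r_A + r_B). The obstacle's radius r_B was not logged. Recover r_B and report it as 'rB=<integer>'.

m = -1651
d = (-16, 2);  v_rel = (-2, -3),  |v_rel|² = 13
v_rel×d = (-2)·(2) − (-3)·(-16) = -52
since m = R²·13 − (-52)²:  R² = (2704 + -1651) / 13 = 81
R = √81 = 9  ⇒  r_B = 9 − 7 = 2

rB=2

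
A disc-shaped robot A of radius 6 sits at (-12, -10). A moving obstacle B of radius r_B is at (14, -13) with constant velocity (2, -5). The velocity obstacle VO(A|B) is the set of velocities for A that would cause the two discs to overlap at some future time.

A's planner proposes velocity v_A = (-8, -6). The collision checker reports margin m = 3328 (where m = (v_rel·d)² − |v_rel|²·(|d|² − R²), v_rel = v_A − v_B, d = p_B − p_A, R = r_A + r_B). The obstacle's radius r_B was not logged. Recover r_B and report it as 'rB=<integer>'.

m = 3328
d = (26, -3);  v_rel = (-10, -1),  |v_rel|² = 101
v_rel×d = (-10)·(-3) − (-1)·(26) = 56
since m = R²·101 − 56²:  R² = (3136 + 3328) / 101 = 64
R = √64 = 8  ⇒  r_B = 8 − 6 = 2

rB=2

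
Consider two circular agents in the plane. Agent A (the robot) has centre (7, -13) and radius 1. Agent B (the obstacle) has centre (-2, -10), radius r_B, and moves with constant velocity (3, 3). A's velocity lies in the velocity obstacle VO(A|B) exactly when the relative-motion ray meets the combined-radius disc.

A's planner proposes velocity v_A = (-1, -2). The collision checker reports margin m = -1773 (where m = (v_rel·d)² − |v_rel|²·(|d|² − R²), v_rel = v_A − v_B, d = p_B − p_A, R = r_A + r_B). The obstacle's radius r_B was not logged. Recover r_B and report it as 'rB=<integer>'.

m = -1773
d = (-9, 3);  v_rel = (-4, -5),  |v_rel|² = 41
v_rel×d = (-4)·(3) − (-5)·(-9) = -57
since m = R²·41 − (-57)²:  R² = (3249 + -1773) / 41 = 36
R = √36 = 6  ⇒  r_B = 6 − 1 = 5

rB=5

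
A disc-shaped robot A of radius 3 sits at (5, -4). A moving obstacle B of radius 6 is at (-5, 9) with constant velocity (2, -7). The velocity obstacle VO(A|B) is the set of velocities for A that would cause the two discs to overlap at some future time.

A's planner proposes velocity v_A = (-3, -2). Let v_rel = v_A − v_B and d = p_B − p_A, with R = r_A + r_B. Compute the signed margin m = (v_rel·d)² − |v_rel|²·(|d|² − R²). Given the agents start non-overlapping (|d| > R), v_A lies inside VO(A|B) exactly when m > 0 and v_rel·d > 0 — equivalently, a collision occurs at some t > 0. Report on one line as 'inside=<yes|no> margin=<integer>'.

d = (-10, 13),  |d|² = 269;  R = 3+6 = 9,  c = 269−9² = 188
v_rel = (-5, 5),  |v_rel|² = 50;  v_rel·d = (-5)·(-10) + (5)·(13) = 115
50·t² − 230·t + 188 = 0  ⇒  m = 115² − 50·188 = 3825
m = 3825 > 0,  v_rel·d = 115 > 0  ⇒  inside

inside=yes margin=3825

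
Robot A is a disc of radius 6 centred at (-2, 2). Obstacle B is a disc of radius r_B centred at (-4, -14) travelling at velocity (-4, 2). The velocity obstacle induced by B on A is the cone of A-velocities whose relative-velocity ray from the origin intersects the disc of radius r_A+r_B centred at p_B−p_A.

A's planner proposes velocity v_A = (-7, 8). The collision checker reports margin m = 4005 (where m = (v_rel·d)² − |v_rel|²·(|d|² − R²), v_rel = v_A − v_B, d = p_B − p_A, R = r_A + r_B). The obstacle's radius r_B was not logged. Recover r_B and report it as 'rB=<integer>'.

m = 4005
d = (-2, -16);  v_rel = (-3, 6),  |v_rel|² = 45
v_rel×d = (-3)·(-16) − (6)·(-2) = 60
since m = R²·45 − 60²:  R² = (3600 + 4005) / 45 = 169
R = √169 = 13  ⇒  r_B = 13 − 6 = 7

rB=7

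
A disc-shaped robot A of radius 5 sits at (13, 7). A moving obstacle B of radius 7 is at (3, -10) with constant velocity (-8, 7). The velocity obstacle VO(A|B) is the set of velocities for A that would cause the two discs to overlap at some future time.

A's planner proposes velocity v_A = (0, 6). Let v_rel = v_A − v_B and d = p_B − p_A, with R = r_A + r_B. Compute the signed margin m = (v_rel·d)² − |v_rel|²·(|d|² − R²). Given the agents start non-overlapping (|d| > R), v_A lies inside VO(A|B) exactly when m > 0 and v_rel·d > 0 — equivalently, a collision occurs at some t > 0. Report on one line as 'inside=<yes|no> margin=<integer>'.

d = (-10, -17),  |d|² = 389;  R = 5+7 = 12,  c = 389−12² = 245
v_rel = (8, -1),  |v_rel|² = 65;  v_rel·d = (8)·(-10) + (-1)·(-17) = -63
65·t² + 126·t + 245 = 0  ⇒  m = (-63)² − 65·245 = -11956
m = -11956 < 0,  v_rel·d = -63 < 0  ⇒  outside

inside=no margin=-11956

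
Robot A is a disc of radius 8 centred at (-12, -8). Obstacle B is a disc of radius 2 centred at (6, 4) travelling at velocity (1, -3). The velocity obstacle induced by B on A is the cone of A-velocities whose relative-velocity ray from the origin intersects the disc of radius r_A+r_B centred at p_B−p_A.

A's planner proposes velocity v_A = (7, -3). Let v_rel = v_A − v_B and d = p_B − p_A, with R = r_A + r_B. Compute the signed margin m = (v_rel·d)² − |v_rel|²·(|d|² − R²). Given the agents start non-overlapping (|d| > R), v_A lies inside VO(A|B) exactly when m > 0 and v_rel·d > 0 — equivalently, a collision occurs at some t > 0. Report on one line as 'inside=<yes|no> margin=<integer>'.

d = (18, 12),  |d|² = 468;  R = 8+2 = 10,  c = 468−10² = 368
v_rel = (6, 0),  |v_rel|² = 36;  v_rel·d = (6)·(18) + (0)·(12) = 108
36·t² − 216·t + 368 = 0  ⇒  m = 108² − 36·368 = -1584
m = -1584 < 0,  v_rel·d = 108 > 0  ⇒  outside

inside=no margin=-1584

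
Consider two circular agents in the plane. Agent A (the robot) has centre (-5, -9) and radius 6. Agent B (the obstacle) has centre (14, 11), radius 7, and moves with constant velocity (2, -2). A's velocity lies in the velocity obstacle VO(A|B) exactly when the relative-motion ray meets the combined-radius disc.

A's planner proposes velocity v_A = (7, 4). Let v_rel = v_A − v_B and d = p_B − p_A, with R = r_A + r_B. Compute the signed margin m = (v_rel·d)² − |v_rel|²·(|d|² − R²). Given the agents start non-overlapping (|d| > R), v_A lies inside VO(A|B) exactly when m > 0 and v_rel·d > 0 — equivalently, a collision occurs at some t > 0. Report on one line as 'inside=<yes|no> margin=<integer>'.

d = (19, 20),  |d|² = 761;  R = 6+7 = 13,  c = 761−13² = 592
v_rel = (5, 6),  |v_rel|² = 61;  v_rel·d = (5)·(19) + (6)·(20) = 215
61·t² − 430·t + 592 = 0  ⇒  m = 215² − 61·592 = 10113
m = 10113 > 0,  v_rel·d = 215 > 0  ⇒  inside

inside=yes margin=10113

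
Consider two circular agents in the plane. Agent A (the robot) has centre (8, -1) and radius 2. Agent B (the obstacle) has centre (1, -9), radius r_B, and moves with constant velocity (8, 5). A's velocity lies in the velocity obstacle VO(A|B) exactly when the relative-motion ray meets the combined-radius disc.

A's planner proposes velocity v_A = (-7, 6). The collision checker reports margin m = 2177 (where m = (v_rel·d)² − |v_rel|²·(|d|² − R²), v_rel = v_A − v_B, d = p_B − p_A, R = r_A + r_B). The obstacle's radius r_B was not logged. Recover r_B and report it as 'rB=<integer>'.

m = 2177
d = (-7, -8);  v_rel = (-15, 1),  |v_rel|² = 226
v_rel×d = (-15)·(-8) − (1)·(-7) = 127
since m = R²·226 − 127²:  R² = (16129 + 2177) / 226 = 81
R = √81 = 9  ⇒  r_B = 9 − 2 = 7

rB=7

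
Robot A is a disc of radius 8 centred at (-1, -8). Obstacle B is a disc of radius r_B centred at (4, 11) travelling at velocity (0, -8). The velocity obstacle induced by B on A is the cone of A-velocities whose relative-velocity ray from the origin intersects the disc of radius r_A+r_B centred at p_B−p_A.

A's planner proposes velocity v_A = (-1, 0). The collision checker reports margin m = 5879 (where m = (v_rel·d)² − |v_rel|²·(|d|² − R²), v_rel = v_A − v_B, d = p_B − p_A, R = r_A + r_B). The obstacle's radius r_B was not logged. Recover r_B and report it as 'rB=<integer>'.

m = 5879
d = (5, 19);  v_rel = (-1, 8),  |v_rel|² = 65
v_rel×d = (-1)·(19) − (8)·(5) = -59
since m = R²·65 − (-59)²:  R² = (3481 + 5879) / 65 = 144
R = √144 = 12  ⇒  r_B = 12 − 8 = 4

rB=4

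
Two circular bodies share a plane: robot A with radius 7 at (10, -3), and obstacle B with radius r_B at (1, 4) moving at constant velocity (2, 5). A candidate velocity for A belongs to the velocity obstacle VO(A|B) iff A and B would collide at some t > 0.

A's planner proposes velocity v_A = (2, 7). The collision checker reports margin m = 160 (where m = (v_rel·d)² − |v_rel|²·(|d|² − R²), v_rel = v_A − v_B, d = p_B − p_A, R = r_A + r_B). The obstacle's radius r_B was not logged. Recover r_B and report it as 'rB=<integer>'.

m = 160
d = (-9, 7);  v_rel = (0, 2),  |v_rel|² = 4
v_rel×d = (0)·(7) − (2)·(-9) = 18
since m = R²·4 − 18²:  R² = (324 + 160) / 4 = 121
R = √121 = 11  ⇒  r_B = 11 − 7 = 4

rB=4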